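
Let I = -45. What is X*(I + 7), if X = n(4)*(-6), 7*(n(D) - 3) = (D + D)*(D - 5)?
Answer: 2964/7 ≈ 423.43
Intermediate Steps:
n(D) = 3 + 2*D*(-5 + D)/7 (n(D) = 3 + ((D + D)*(D - 5))/7 = 3 + ((2*D)*(-5 + D))/7 = 3 + (2*D*(-5 + D))/7 = 3 + 2*D*(-5 + D)/7)
X = -78/7 (X = (3 - 10/7*4 + (2/7)*4²)*(-6) = (3 - 40/7 + (2/7)*16)*(-6) = (3 - 40/7 + 32/7)*(-6) = (13/7)*(-6) = -78/7 ≈ -11.143)
X*(I + 7) = -78*(-45 + 7)/7 = -78/7*(-38) = 2964/7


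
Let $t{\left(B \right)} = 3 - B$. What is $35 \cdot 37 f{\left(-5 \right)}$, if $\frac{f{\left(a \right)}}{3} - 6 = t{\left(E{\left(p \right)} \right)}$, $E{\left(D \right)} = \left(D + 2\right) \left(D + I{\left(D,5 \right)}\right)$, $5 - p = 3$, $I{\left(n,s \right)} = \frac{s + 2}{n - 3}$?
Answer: $112665$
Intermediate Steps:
$I{\left(n,s \right)} = \frac{2 + s}{-3 + n}$
$p = 2$ ($p = 5 - 3 = 2$)
$E{\left(D \right)} = \left(2 + D\right) \left(D + \frac{7}{-3 + D}\right)$ ($E{\left(D \right)} = \left(D + 2\right) \left(D + \frac{2 + 5}{-3 + D}\right) = \left(2 + D\right) \left(D + \frac{1}{-3 + D} 7\right) = \left(2 + D\right) \left(D + \frac{7}{-3 + D}\right)$)
$f{\left(a \right)} = 87$ ($f{\left(a \right)} = 18 + 3 \left(3 - \frac{14 + 2 + 2^{3} - 2^{2}}{-3 + 2}\right) = 18 + 3 \left(3 - \frac{14 + 2 + 8 - 4}{-1}\right) = 18 + 3 \left(3 - - (14 + 2 + 8 - 4)\right) = 18 + 3 \left(3 - \left(-1\right) 20\right) = 18 + 3 \left(3 - -20\right) = 18 + 3 \left(3 + 20\right) = 18 + 3 \cdot 23 = 18 + 69 = 87$)
$35 \cdot 37 f{\left(-5 \right)} = 35 \cdot 37 \cdot 87 = 1295 \cdot 87 = 112665$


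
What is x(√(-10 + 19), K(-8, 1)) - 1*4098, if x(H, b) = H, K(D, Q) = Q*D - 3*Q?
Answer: -4095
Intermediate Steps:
K(D, Q) = -3*Q + D*Q (K(D, Q) = D*Q - 3*Q = -3*Q + D*Q)
x(√(-10 + 19), K(-8, 1)) - 1*4098 = √(-10 + 19) - 1*4098 = √9 - 4098 = 3 - 4098 = -4095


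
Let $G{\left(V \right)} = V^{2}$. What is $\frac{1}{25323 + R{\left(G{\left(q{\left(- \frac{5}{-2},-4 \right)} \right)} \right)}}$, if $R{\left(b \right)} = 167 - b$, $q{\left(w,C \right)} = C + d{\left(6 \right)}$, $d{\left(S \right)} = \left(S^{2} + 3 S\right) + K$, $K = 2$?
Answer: $\frac{1}{22786} \approx 4.3887 \cdot 10^{-5}$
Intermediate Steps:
$d{\left(S \right)} = 2 + S^{2} + 3 S$ ($d{\left(S \right)} = \left(S^{2} + 3 S\right) + 2 = 2 + S^{2} + 3 S$)
$q{\left(w,C \right)} = 56 + C$ ($q{\left(w,C \right)} = C + \left(2 + 6^{2} + 3 \cdot 6\right) = C + \left(2 + 36 + 18\right) = C + 56 = 56 + C$)
$\frac{1}{25323 + R{\left(G{\left(q{\left(- \frac{5}{-2},-4 \right)} \right)} \right)}} = \frac{1}{25323 + \left(167 - \left(56 - 4\right)^{2}\right)} = \frac{1}{25323 + \left(167 - 52^{2}\right)} = \frac{1}{25323 + \left(167 - 2704\right)} = \frac{1}{25323 - 2537} = \frac{1}{22786}$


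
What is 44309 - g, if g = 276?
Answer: 44033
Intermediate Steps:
44309 - g = 44309 - 1*276 = 44309 - 276 = 44033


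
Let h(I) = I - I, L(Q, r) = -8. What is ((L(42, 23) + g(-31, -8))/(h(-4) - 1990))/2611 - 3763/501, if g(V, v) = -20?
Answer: -1396580003/185938635 ≈ -7.5110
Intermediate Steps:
h(I) = 0
((L(42, 23) + g(-31, -8))/(h(-4) - 1990))/2611 - 3763/501 = ((-8 - 20)/(0 - 1990))/2611 - 3763/501 = -28/(-1990)*(1/2611) - 3763*1/501 = -28*(-1/1990)*(1/2611) - 3763/501 = (14/995)*(1/2611) - 3763/501 = 2/371135 - 3763/501 = -1396580003/185938635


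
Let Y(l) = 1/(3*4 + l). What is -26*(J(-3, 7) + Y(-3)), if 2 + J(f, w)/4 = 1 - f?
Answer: -1898/9 ≈ -210.89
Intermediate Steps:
J(f, w) = -4 - 4*f (J(f, w) = -8 + 4*(1 - f) = -8 + (4 - 4*f) = -4 - 4*f)
Y(l) = 1/(12 + l)
-26*(J(-3, 7) + Y(-3)) = -26*((-4 - 4*(-3)) + 1/(12 - 3)) = -26*((-4 + 12) + 1/9) = -26*(8 + ⅑) = -26*73/9 = -1898/9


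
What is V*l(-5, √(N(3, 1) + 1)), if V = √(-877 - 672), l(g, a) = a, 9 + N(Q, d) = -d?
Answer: -3*√1549 ≈ -118.07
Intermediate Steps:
N(Q, d) = -9 - d
V = I*√1549 (V = √(-1549) = I*√1549 ≈ 39.357*I)
V*l(-5, √(N(3, 1) + 1)) = (I*√1549)*√((-9 - 1*1) + 1) = (I*√1549)*√((-9 - 1) + 1) = (I*√1549)*√(-10 + 1) = (I*√1549)*√(-9) = (I*√1549)*(3*I) = -3*√1549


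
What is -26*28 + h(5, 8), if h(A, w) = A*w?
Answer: -688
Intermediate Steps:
-26*28 + h(5, 8) = -26*28 + 5*8 = -728 + 40 = -688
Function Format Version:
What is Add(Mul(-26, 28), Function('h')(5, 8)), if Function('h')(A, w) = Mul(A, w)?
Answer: -688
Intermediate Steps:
Add(Mul(-26, 28), Function('h')(5, 8)) = Add(Mul(-26, 28), Mul(5, 8)) = Add(-728, 40) = -688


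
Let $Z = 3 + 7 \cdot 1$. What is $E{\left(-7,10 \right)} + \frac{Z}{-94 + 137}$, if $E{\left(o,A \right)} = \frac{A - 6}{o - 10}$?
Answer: $- \frac{2}{731} \approx -0.002736$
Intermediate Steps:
$E{\left(o,A \right)} = \frac{-6 + A}{-10 + o}$
$Z = 10$ ($Z = 3 + 7 = 10$)
$E{\left(-7,10 \right)} + \frac{Z}{-94 + 137} = \frac{-6 + 10}{-10 - 7} + \frac{1}{-94 + 137} \cdot 10 = \frac{1}{-17} \cdot 4 + \frac{1}{43} \cdot 10 = \left(- \frac{1}{17}\right) 4 + \frac{1}{43} \cdot 10 = - \frac{4}{17} + \frac{10}{43} = - \frac{2}{731}$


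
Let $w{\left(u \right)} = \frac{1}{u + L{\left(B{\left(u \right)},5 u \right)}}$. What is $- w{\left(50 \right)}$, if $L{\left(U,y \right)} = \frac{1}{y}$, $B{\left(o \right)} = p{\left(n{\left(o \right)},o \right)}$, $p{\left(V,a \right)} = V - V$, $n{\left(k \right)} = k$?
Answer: $- \frac{250}{12501} \approx -0.019998$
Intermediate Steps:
$p{\left(V,a \right)} = 0$
$B{\left(o \right)} = 0$
$w{\left(u \right)} = \frac{1}{u + \frac{1}{5 u}}$
$- w{\left(50 \right)} = - \frac{5 \cdot 50}{1 + 5 \cdot 50^{2}} = - \frac{5 \cdot 50}{1 + 5 \cdot 2500} = - \frac{5 \cdot 50}{1 + 12500} = - \frac{5 \cdot 50}{12501} = \left(-1\right) \frac{250}{12501} = - \frac{250}{12501}$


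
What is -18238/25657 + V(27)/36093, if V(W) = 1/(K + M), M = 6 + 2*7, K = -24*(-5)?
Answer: -92156953103/129645334140 ≈ -0.71084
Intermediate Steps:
K = 120 (K = -6*(-20) = 120)
M = 20 (M = 6 + 14 = 20)
V(W) = 1/140 (V(W) = 1/(120 + 20) = 1/140)
-18238/25657 + V(27)/36093 = -18238/25657 + (1/140)/36093 = -18238*1/25657 + (1/140)*(1/36093) = -18238/25657 + 1/5053020 = -92156953103/129645334140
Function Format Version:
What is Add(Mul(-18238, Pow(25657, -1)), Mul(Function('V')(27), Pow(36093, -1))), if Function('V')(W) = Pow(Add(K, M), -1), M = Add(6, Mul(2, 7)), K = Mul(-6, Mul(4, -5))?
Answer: Rational(-92156953103, 129645334140) ≈ -0.71084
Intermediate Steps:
K = 120 (K = Mul(-6, -20) = 120)
M = 20 (M = Add(6, 14) = 20)
Function('V')(W) = Rational(1, 140) (Function('V')(W) = Pow(Add(120, 20), -1) = Pow(140, -1) = Rational(1, 140))
Add(Mul(-18238, Pow(25657, -1)), Mul(Function('V')(27), Pow(36093, -1))) = Add(Mul(-18238, Pow(25657, -1)), Mul(Rational(1, 140), Pow(36093, -1))) = Add(Mul(-18238, Rational(1, 25657)), Mul(Rational(1, 140), Rational(1, 36093))) = Add(Rational(-18238, 25657), Rational(1, 5053020)) = Rational(-92156953103, 129645334140)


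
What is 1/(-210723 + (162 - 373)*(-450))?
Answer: -1/115773 ≈ -8.6376e-6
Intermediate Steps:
1/(-210723 + (162 - 373)*(-450)) = 1/(-210723 - 211*(-450)) = 1/(-210723 + 94950) = 1/(-115773) = -1/115773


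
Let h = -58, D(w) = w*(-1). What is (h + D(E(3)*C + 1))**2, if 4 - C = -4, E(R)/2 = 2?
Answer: 8281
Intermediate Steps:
E(R) = 4 (E(R) = 2*2 = 4)
C = 8 (C = 4 - 1*(-4) = 4 + 4 = 8)
D(w) = -w
(h + D(E(3)*C + 1))**2 = (-58 - (4*8 + 1))**2 = (-58 - (32 + 1))**2 = (-58 - 1*33)**2 = (-58 - 33)**2 = (-91)**2 = 8281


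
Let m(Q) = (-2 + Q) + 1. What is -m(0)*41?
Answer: 41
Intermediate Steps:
m(Q) = -1 + Q
-m(0)*41 = -(-1 + 0)*41 = -1*(-1)*41 = 1*41 = 41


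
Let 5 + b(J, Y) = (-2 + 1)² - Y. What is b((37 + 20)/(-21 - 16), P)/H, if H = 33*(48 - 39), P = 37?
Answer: -41/297 ≈ -0.13805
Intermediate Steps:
H = 297 (H = 33*9 = 297)
b(J, Y) = -4 - Y (b(J, Y) = -5 + ((-2 + 1)² - Y) = -5 + ((-1)² - Y) = -5 + (1 - Y) = -4 - Y)
b((37 + 20)/(-21 - 16), P)/H = (-4 - 1*37)/297 = (-4 - 37)*(1/297) = -41*1/297 = -41/297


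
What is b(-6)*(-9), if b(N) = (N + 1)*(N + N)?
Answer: -540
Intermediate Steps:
b(N) = 2*N*(1 + N) (b(N) = (1 + N)*(2*N) = 2*N*(1 + N))
b(-6)*(-9) = (2*(-6)*(1 - 6))*(-9) = (2*(-6)*(-5))*(-9) = 60*(-9) = -540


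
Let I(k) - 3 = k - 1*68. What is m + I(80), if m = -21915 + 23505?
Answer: 1605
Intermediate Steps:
I(k) = -65 + k (I(k) = 3 + (k - 1*68) = 3 + (k - 68) = 3 + (-68 + k) = -65 + k)
m = 1590
m + I(80) = 1590 + (-65 + 80) = 1590 + 15 = 1605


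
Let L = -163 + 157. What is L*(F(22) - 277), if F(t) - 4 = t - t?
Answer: 1638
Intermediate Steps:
F(t) = 4 (F(t) = 4 + (t - t) = 4 + 0 = 4)
L = -6
L*(F(22) - 277) = -6*(4 - 277) = -6*(-273) = 1638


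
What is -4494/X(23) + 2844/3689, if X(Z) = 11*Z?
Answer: -15858834/933317 ≈ -16.992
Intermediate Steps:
-4494/X(23) + 2844/3689 = -4494/(11*23) + 2844/3689 = -4494/253 + 2844*(1/3689) = -4494*1/253 + 2844/3689 = -4494/253 + 2844/3689 = -15858834/933317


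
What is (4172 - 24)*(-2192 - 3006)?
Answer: -21561304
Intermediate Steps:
(4172 - 24)*(-2192 - 3006) = 4148*(-5198) = -21561304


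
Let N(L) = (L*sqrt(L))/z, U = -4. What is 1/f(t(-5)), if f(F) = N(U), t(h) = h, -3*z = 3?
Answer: -I/8 ≈ -0.125*I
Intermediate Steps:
z = -1 (z = -1/3*3 = -1)
N(L) = -L**(3/2) (N(L) = (L*sqrt(L))/(-1) = L**(3/2)*(-1) = -L**(3/2))
f(F) = 8*I (f(F) = -(-4)**(3/2) = -(-8)*I = 8*I)
1/f(t(-5)) = 1/(8*I) = -I/8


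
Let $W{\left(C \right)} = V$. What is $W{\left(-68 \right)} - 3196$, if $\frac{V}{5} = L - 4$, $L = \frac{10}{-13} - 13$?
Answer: $- \frac{42703}{13} \approx -3284.8$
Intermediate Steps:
$L = - \frac{179}{13}$ ($L = 10 \left(- \frac{1}{13}\right) - 13 = - \frac{10}{13} - 13 = - \frac{179}{13} \approx -13.769$)
$V = - \frac{1155}{13}$ ($V = 5 \left(- \frac{179}{13} - 4\right) = 5 \left(- \frac{231}{13}\right) = - \frac{1155}{13} \approx -88.846$)
$W{\left(C \right)} = - \frac{1155}{13}$
$W{\left(-68 \right)} - 3196 = - \frac{1155}{13} - 3196 = - \frac{42703}{13}$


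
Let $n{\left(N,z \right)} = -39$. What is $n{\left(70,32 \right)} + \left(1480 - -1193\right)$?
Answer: $2634$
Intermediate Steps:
$n{\left(70,32 \right)} + \left(1480 - -1193\right) = -39 + \left(1480 - -1193\right) = -39 + \left(1480 + 1193\right) = -39 + 2673 = 2634$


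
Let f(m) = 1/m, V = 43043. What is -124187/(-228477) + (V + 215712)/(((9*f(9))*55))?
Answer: 11825279284/2513247 ≈ 4705.2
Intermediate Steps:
-124187/(-228477) + (V + 215712)/(((9*f(9))*55)) = -124187/(-228477) + (43043 + 215712)/(((9/9)*55)) = -124187*(-1/228477) + 258755/(((9*(⅑))*55)) = 124187/228477 + 258755/((1*55)) = 124187/228477 + 258755/55 = 124187/228477 + 258755*(1/55) = 124187/228477 + 51751/11 = 11825279284/2513247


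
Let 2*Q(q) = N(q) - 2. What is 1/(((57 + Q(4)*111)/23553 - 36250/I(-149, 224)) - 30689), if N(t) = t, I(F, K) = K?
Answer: -879312/27127499071 ≈ -3.2414e-5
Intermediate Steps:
Q(q) = -1 + q/2 (Q(q) = (q - 2)/2 = (-2 + q)/2 = -1 + q/2)
1/(((57 + Q(4)*111)/23553 - 36250/I(-149, 224)) - 30689) = 1/(((57 + (-1 + (½)*4)*111)/23553 - 36250/224) - 30689) = 1/(((57 + (-1 + 2)*111)*(1/23553) - 36250*1/224) - 30689) = 1/(((57 + 1*111)*(1/23553) - 18125/112) - 30689) = 1/(((57 + 111)*(1/23553) - 18125/112) - 30689) = 1/((168*(1/23553) - 18125/112) - 30689) = 1/((56/7851 - 18125/112) - 30689) = 1/(-142293103/879312 - 30689) = 1/(-27127499071/879312) = -879312/27127499071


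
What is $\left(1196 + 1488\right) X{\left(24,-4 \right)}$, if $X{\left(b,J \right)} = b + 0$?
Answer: $64416$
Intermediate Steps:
$X{\left(b,J \right)} = b$
$\left(1196 + 1488\right) X{\left(24,-4 \right)} = \left(1196 + 1488\right) 24 = 2684 \cdot 24 = 64416$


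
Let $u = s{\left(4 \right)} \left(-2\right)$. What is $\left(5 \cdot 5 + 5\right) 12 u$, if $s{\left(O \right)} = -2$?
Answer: $1440$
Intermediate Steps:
$u = 4$ ($u = \left(-2\right) \left(-2\right) = 4$)
$\left(5 \cdot 5 + 5\right) 12 u = \left(5 \cdot 5 + 5\right) 12 \cdot 4 = \left(25 + 5\right) 12 \cdot 4 = 30 \cdot 12 \cdot 4 = 360 \cdot 4 = 1440$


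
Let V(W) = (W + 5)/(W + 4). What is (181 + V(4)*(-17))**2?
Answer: 1677025/64 ≈ 26204.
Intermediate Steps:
V(W) = (5 + W)/(4 + W)
(181 + V(4)*(-17))**2 = (181 + ((5 + 4)/(4 + 4))*(-17))**2 = (181 + (9/8)*(-17))**2 = (181 - 153/8)**2 = (1295/8)**2 = 1677025/64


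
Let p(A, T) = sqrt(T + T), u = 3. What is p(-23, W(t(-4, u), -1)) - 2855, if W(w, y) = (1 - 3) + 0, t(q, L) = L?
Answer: -2855 + 2*I ≈ -2855.0 + 2.0*I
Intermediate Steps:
W(w, y) = -2 (W(w, y) = -2 + 0 = -2)
p(A, T) = sqrt(2)*sqrt(T) (p(A, T) = sqrt(2*T) = sqrt(2)*sqrt(T))
p(-23, W(t(-4, u), -1)) - 2855 = sqrt(2)*sqrt(-2) - 2855 = sqrt(2)*(I*sqrt(2)) - 2855 = 2*I - 2855 = -2855 + 2*I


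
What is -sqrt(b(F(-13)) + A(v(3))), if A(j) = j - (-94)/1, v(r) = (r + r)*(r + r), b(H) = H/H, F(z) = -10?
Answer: -sqrt(131) ≈ -11.446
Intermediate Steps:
b(H) = 1
v(r) = 4*r**2 (v(r) = (2*r)*(2*r) = 4*r**2)
A(j) = 94 + j (A(j) = j - (-94) = j - 1*(-94) = j + 94 = 94 + j)
-sqrt(b(F(-13)) + A(v(3))) = -sqrt(1 + (94 + 4*3**2)) = -sqrt(1 + (94 + 4*9)) = -sqrt(1 + (94 + 36)) = -sqrt(1 + 130) = -sqrt(131)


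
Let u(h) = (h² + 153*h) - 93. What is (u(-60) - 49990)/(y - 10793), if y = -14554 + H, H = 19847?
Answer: 55663/5500 ≈ 10.121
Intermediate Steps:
y = 5293 (y = -14554 + 19847 = 5293)
u(h) = -93 + h² + 153*h
(u(-60) - 49990)/(y - 10793) = ((-93 + (-60)² + 153*(-60)) - 49990)/(5293 - 10793) = ((-93 + 3600 - 9180) - 49990)/(-5500) = (-5673 - 49990)*(-1/5500) = -55663*(-1/5500) = 55663/5500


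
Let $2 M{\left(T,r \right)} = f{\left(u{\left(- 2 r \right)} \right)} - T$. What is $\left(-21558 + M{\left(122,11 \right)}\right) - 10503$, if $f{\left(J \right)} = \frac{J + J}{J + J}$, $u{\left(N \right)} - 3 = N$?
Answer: $- \frac{64243}{2} \approx -32122.0$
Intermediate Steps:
$u{\left(N \right)} = 3 + N$
$f{\left(J \right)} = 1$ ($f{\left(J \right)} = \frac{2 J}{2 J} = 2 J \frac{1}{2 J} = 1$)
$M{\left(T,r \right)} = \frac{1}{2} - \frac{T}{2}$ ($M{\left(T,r \right)} = \frac{1 - T}{2} = \frac{1}{2} - \frac{T}{2}$)
$\left(-21558 + M{\left(122,11 \right)}\right) - 10503 = \left(-21558 + \left(\frac{1}{2} - 61\right)\right) - 10503 = \left(-21558 - \frac{121}{2}\right) - 10503 = - \frac{43237}{2} - 10503 = - \frac{64243}{2}$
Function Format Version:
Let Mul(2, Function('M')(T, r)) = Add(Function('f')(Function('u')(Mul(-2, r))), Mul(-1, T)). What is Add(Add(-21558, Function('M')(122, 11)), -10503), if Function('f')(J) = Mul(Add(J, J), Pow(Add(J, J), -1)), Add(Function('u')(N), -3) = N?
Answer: Rational(-64243, 2) ≈ -32122.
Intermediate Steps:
Function('u')(N) = Add(3, N)
Function('f')(J) = 1 (Function('f')(J) = Mul(Mul(2, J), Pow(Mul(2, J), -1)) = Mul(Mul(2, J), Mul(Rational(1, 2), Pow(J, -1))) = 1)
Function('M')(T, r) = Add(Rational(1, 2), Mul(Rational(-1, 2), T)) (Function('M')(T, r) = Mul(Rational(1, 2), Add(1, Mul(-1, T))) = Add(Rational(1, 2), Mul(Rational(-1, 2), T)))
Add(Add(-21558, Function('M')(122, 11)), -10503) = Add(Add(-21558, Add(Rational(1, 2), Mul(Rational(-1, 2), 122))), -10503) = Add(Add(-21558, Add(Rational(1, 2), -61)), -10503) = Add(Add(-21558, Rational(-121, 2)), -10503) = Add(Rational(-43237, 2), -10503) = Rational(-64243, 2)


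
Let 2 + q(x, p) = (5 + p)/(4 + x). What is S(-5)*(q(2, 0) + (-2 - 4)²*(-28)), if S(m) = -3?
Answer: 6055/2 ≈ 3027.5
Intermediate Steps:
q(x, p) = -2 + (5 + p)/(4 + x)
S(-5)*(q(2, 0) + (-2 - 4)²*(-28)) = -3*((-3 + 0 - 2*2)/(4 + 2) + (-2 - 4)²*(-28)) = -3*((-3 + 0 - 4)/6 + (-6)²*(-28)) = -3*((⅙)*(-7) + 36*(-28)) = -3*(-7/6 - 1008) = -3*(-6055/6) = 6055/2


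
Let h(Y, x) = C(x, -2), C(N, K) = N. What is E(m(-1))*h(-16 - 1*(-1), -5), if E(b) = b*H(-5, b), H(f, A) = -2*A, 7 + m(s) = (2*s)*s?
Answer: 250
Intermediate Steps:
m(s) = -7 + 2*s² (m(s) = -7 + (2*s)*s = -7 + 2*s²)
E(b) = -2*b² (E(b) = b*(-2*b) = -2*b²)
h(Y, x) = x
E(m(-1))*h(-16 - 1*(-1), -5) = -2*(-7 + 2*(-1)²)²*(-5) = -2*(-7 + 2*1)²*(-5) = -2*(-7 + 2)²*(-5) = -2*(-5)²*(-5) = -2*25*(-5) = -50*(-5) = 250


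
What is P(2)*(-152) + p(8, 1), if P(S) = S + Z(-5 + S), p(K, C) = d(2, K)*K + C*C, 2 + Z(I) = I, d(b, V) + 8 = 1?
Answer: 401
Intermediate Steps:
d(b, V) = -7 (d(b, V) = -8 + 1 = -7)
Z(I) = -2 + I
p(K, C) = C² - 7*K (p(K, C) = -7*K + C*C = -7*K + C² = C² - 7*K)
P(S) = -7 + 2*S (P(S) = S + (-2 + (-5 + S)) = S + (-7 + S) = -7 + 2*S)
P(2)*(-152) + p(8, 1) = (-7 + 2*2)*(-152) + (1² - 7*8) = (-7 + 4)*(-152) + (1 - 56) = -3*(-152) - 55 = 456 - 55 = 401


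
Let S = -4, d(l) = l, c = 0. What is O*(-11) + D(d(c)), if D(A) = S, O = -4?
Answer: 40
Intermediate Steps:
D(A) = -4
O*(-11) + D(d(c)) = -4*(-11) - 4 = 44 - 4 = 40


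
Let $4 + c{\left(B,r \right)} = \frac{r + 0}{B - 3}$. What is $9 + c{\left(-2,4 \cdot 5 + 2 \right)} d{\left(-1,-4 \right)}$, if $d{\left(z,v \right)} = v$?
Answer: $\frac{213}{5} \approx 42.6$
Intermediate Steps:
$c{\left(B,r \right)} = -4 + \frac{r}{-3 + B}$ ($c{\left(B,r \right)} = -4 + \frac{r + 0}{B - 3} = -4 + \frac{r}{-3 + B}$)
$9 + c{\left(-2,4 \cdot 5 + 2 \right)} d{\left(-1,-4 \right)} = 9 + \frac{12 + \left(4 \cdot 5 + 2\right) - -8}{-3 - 2} \left(-4\right) = 9 + \frac{12 + \left(20 + 2\right) + 8}{-5} \left(-4\right) = 9 + - \frac{12 + 22 + 8}{5} \left(-4\right) = 9 + \left(- \frac{1}{5}\right) 42 \left(-4\right) = 9 - - \frac{168}{5} = 9 + \frac{168}{5} = \frac{213}{5}$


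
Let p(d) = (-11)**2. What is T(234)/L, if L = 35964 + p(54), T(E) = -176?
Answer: -176/36085 ≈ -0.0048774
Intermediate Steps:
p(d) = 121
L = 36085 (L = 35964 + 121 = 36085)
T(234)/L = -176/36085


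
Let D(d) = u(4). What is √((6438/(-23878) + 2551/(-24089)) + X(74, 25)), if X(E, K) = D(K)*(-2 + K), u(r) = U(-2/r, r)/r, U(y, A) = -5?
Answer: I*√9636229168973236635/575197142 ≈ 5.3968*I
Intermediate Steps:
u(r) = -5/r
D(d) = -5/4
X(E, K) = 5/2 - 5*K/4 (X(E, K) = -5*(-2 + K)/4 = 5/2 - 5*K/4)
√((6438/(-23878) + 2551/(-24089)) + X(74, 25)) = √((6438/(-23878) + 2551/(-24089)) + (5/2 - 5/4*25)) = √((6438*(-1/23878) + 2551*(-1/24089)) + (5/2 - 125/4)) = √((-3219/11939 - 2551/24089) - 115/4) = √(-107998880/287598571 - 115/4) = √(-33505831185/1150394284) = I*√9636229168973236635/575197142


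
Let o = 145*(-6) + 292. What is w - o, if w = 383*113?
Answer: 43857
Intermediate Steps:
w = 43279
o = -578 (o = -870 + 292 = -578)
w - o = 43279 - 1*(-578) = 43279 + 578 = 43857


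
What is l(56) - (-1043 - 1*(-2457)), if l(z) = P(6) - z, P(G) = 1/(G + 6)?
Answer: -17639/12 ≈ -1469.9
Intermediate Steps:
P(G) = 1/(6 + G)
l(z) = 1/12 - z (l(z) = 1/(6 + 6) - z = 1/12 - z)
l(56) - (-1043 - 1*(-2457)) = (1/12 - 1*56) - (-1043 - 1*(-2457)) = (1/12 - 56) - (-1043 + 2457) = -671/12 - 1*1414 = -671/12 - 1414 = -17639/12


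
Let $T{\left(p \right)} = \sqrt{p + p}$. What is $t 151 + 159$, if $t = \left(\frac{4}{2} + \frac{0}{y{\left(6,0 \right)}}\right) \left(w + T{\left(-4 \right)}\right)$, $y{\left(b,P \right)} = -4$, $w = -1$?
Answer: $-143 + 604 i \sqrt{2} \approx -143.0 + 854.18 i$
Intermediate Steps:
$T{\left(p \right)} = \sqrt{2} \sqrt{p}$ ($T{\left(p \right)} = \sqrt{2 p} = \sqrt{2} \sqrt{p}$)
$t = -2 + 4 i \sqrt{2}$ ($t = \left(\frac{4}{2} + \frac{0}{-4}\right) \left(-1 + \sqrt{2} \sqrt{-4}\right) = \left(4 \cdot \frac{1}{2} + 0 \left(- \frac{1}{4}\right)\right) \left(-1 + \sqrt{2} \cdot 2 i\right) = \left(2 + 0\right) \left(-1 + 2 i \sqrt{2}\right) = 2 \left(-1 + 2 i \sqrt{2}\right) = -2 + 4 i \sqrt{2} \approx -2.0 + 5.6569 i$)
$t 151 + 159 = \left(-2 + 4 i \sqrt{2}\right) 151 + 159 = \left(-302 + 604 i \sqrt{2}\right) + 159 = -143 + 604 i \sqrt{2}$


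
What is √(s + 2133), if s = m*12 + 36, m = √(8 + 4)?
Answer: √(2169 + 24*√3) ≈ 47.017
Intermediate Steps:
m = 2*√3 (m = √12 = 2*√3 ≈ 3.4641)
s = 36 + 24*√3 (s = (2*√3)*12 + 36 = 24*√3 + 36 = 36 + 24*√3 ≈ 77.569)
√(s + 2133) = √((36 + 24*√3) + 2133) = √(2169 + 24*√3)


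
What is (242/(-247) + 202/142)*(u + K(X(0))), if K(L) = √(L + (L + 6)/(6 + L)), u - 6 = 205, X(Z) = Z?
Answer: 1646180/17537 ≈ 93.869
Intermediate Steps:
u = 211 (u = 6 + 205 = 211)
K(L) = √(1 + L) (K(L) = √(L + (6 + L)/(6 + L)) = √(L + 1) = √(1 + L))
(242/(-247) + 202/142)*(u + K(X(0))) = (242/(-247) + 202/142)*(211 + √((6 + 0 + 0*(6 + 0))/(6 + 0))) = (242*(-1/247) + 202*(1/142))*(211 + √((6 + 0 + 0*6)/6)) = (-242/247 + 101/71)*(211 + √((6 + 0 + 0)/6)) = 7765*(211 + √((⅙)*6))/17537 = 7765*(211 + √1)/17537 = 7765*(211 + 1)/17537 = (7765/17537)*212 = 1646180/17537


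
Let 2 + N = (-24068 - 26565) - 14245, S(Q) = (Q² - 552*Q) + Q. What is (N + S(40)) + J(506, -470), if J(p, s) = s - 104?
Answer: -85894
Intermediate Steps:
J(p, s) = -104 + s
S(Q) = Q² - 551*Q
N = -64880 (N = -2 + ((-24068 - 26565) - 14245) = -2 + (-50633 - 14245) = -2 - 64878 = -64880)
(N + S(40)) + J(506, -470) = (-64880 + 40*(-551 + 40)) + (-104 - 470) = (-64880 + 40*(-511)) - 574 = (-64880 - 20440) - 574 = -85320 - 574 = -85894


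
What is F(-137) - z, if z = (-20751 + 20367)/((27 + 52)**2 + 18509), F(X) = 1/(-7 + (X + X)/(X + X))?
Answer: -1247/8250 ≈ -0.15115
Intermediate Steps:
F(X) = -1/6 (F(X) = 1/(-7 + (2*X)/((2*X))) = 1/(-7 + (2*X)*(1/(2*X))) = 1/(-7 + 1) = 1/(-6) = -1/6)
z = -64/4125 (z = -384/(79**2 + 18509) = -384/(6241 + 18509) = -384/24750 = -384*1/24750 = -64/4125 ≈ -0.015515)
F(-137) - z = -1/6 - 1*(-64/4125) = -1/6 + 64/4125 = -1247/8250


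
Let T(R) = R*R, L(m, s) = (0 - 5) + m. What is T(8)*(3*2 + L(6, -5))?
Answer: 448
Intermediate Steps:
L(m, s) = -5 + m
T(R) = R²
T(8)*(3*2 + L(6, -5)) = 8²*(3*2 + (-5 + 6)) = 64*(6 + 1) = 64*7 = 448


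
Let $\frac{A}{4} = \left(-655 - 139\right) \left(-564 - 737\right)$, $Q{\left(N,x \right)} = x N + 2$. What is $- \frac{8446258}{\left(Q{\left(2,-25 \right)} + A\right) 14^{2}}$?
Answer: $- \frac{4223129}{404928944} \approx -0.010429$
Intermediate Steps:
$Q{\left(N,x \right)} = 2 + N x$ ($Q{\left(N,x \right)} = N x + 2 = 2 + N x$)
$A = 4131976$ ($A = 4 \left(-655 - 139\right) \left(-564 - 737\right) = 4 \left(\left(-794\right) \left(-1301\right)\right) = 4 \cdot 1032994 = 4131976$)
$- \frac{8446258}{\left(Q{\left(2,-25 \right)} + A\right) 14^{2}} = - \frac{8446258}{\left(\left(2 + 2 \left(-25\right)\right) + 4131976\right) 14^{2}} = - \frac{8446258}{\left(\left(2 - 50\right) + 4131976\right) 196} = - \frac{8446258}{\left(-48 + 4131976\right) 196} = - \frac{8446258}{4131928 \cdot 196} = - \frac{8446258}{809857888} = \left(-8446258\right) \frac{1}{809857888} = - \frac{4223129}{404928944}$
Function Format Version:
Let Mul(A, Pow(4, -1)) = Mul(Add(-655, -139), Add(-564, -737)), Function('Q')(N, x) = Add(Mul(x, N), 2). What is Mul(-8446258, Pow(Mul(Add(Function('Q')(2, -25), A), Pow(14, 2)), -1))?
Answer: Rational(-4223129, 404928944) ≈ -0.010429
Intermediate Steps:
Function('Q')(N, x) = Add(2, Mul(N, x)) (Function('Q')(N, x) = Add(Mul(N, x), 2) = Add(2, Mul(N, x)))
A = 4131976 (A = Mul(4, Mul(Add(-655, -139), Add(-564, -737))) = Mul(4, Mul(-794, -1301)) = Mul(4, 1032994) = 4131976)
Mul(-8446258, Pow(Mul(Add(Function('Q')(2, -25), A), Pow(14, 2)), -1)) = Mul(-8446258, Pow(Mul(Add(Add(2, Mul(2, -25)), 4131976), Pow(14, 2)), -1)) = Mul(-8446258, Pow(Mul(Add(Add(2, -50), 4131976), 196), -1)) = Mul(-8446258, Pow(Mul(Add(-48, 4131976), 196), -1)) = Mul(-8446258, Pow(Mul(4131928, 196), -1)) = Mul(-8446258, Pow(809857888, -1)) = Mul(-8446258, Rational(1, 809857888)) = Rational(-4223129, 404928944)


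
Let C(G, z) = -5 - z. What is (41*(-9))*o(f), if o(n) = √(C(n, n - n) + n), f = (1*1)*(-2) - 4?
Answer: -369*I*√11 ≈ -1223.8*I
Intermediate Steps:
f = -6 (f = 1*(-2) - 4 = -2 - 4 = -6)
o(n) = √(-5 + n) (o(n) = √((-5 - (n - n)) + n) = √((-5 - 1*0) + n) = √((-5 + 0) + n) = √(-5 + n))
(41*(-9))*o(f) = (41*(-9))*√(-5 - 6) = -369*I*√11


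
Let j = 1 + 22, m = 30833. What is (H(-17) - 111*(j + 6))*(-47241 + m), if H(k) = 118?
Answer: 50881208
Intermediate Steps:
j = 23
(H(-17) - 111*(j + 6))*(-47241 + m) = (118 - 111*(23 + 6))*(-47241 + 30833) = (118 - 111*29)*(-16408) = (118 - 3219)*(-16408) = -3101*(-16408) = 50881208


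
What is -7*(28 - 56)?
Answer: 196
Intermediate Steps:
-7*(28 - 56) = -7*(-28) = 196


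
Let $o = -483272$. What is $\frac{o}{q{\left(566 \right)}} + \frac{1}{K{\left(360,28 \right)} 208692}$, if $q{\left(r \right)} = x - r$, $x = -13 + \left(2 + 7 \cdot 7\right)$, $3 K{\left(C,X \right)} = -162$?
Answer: $\frac{10314715931}{11269368} \approx 915.29$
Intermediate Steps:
$K{\left(C,X \right)} = -54$ ($K{\left(C,X \right)} = \frac{1}{3} \left(-162\right) = -54$)
$x = 38$ ($x = -13 + \left(2 + 49\right) = -13 + 51 = 38$)
$q{\left(r \right)} = 38 - r$
$\frac{o}{q{\left(566 \right)}} + \frac{1}{K{\left(360,28 \right)} 208692} = - \frac{483272}{38 - 566} + \frac{1}{\left(-54\right) 208692} = - \frac{483272}{38 - 566} - \frac{1}{11269368} = - \frac{483272}{-528} - \frac{1}{11269368} = \left(-483272\right) \left(- \frac{1}{528}\right) - \frac{1}{11269368} = \frac{60409}{66} - \frac{1}{11269368} = \frac{10314715931}{11269368}$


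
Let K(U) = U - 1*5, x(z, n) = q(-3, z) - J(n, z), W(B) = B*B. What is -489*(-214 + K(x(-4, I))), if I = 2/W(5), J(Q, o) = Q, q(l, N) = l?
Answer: 2714928/25 ≈ 1.0860e+5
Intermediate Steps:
W(B) = B²
I = 2/25 (I = 2/(5²) = 2/25 ≈ 0.080000)
x(z, n) = -3 - n
K(U) = -5 + U (K(U) = U - 5 = -5 + U)
-489*(-214 + K(x(-4, I))) = -489*(-214 + (-5 + (-3 - 1*2/25))) = -489*(-214 + (-5 + (-3 - 2/25))) = -489*(-214 + (-5 - 77/25)) = -489*(-214 - 202/25) = -489*(-5552/25) = 2714928/25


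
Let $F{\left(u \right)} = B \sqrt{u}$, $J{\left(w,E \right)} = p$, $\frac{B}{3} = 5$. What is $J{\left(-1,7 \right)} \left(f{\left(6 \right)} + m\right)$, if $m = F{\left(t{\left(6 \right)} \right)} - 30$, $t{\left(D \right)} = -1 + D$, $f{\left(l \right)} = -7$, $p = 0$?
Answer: $0$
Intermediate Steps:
$B = 15$ ($B = 3 \cdot 5 = 15$)
$J{\left(w,E \right)} = 0$
$F{\left(u \right)} = 15 \sqrt{u}$
$m = -30 + 15 \sqrt{5}$ ($m = 15 \sqrt{-1 + 6} - 30 = 15 \sqrt{5} - 30 = -30 + 15 \sqrt{5} \approx 3.541$)
$J{\left(-1,7 \right)} \left(f{\left(6 \right)} + m\right) = 0 \left(-7 - \left(30 - 15 \sqrt{5}\right)\right) = 0 \left(-37 + 15 \sqrt{5}\right) = 0$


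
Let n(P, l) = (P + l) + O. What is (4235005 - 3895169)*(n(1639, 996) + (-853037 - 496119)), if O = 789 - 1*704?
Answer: -457567424496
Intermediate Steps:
O = 85 (O = 789 - 704 = 85)
n(P, l) = 85 + P + l (n(P, l) = (P + l) + 85 = 85 + P + l)
(4235005 - 3895169)*(n(1639, 996) + (-853037 - 496119)) = (4235005 - 3895169)*((85 + 1639 + 996) + (-853037 - 496119)) = 339836*(2720 - 1349156) = 339836*(-1346436) = -457567424496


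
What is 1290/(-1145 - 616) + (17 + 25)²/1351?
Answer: 64934/113291 ≈ 0.57316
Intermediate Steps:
1290/(-1145 - 616) + (17 + 25)²/1351 = 1290/(-1761) + 42²*(1/1351) = 1290*(-1/1761) + 1764*(1/1351) = -430/587 + 252/193 = 64934/113291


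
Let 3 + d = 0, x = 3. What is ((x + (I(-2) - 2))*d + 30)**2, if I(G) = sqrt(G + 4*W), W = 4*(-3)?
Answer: 279 - 810*I*sqrt(2) ≈ 279.0 - 1145.5*I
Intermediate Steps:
d = -3 (d = -3 + 0 = -3)
W = -12
I(G) = sqrt(-48 + G) (I(G) = sqrt(G + 4*(-12)) = sqrt(G - 48) = sqrt(-48 + G))
((x + (I(-2) - 2))*d + 30)**2 = ((3 + (sqrt(-48 - 2) - 2))*(-3) + 30)**2 = ((3 + (sqrt(-50) - 2))*(-3) + 30)**2 = ((3 + (5*I*sqrt(2) - 2))*(-3) + 30)**2 = ((3 + (-2 + 5*I*sqrt(2)))*(-3) + 30)**2 = ((1 + 5*I*sqrt(2))*(-3) + 30)**2 = ((-3 - 15*I*sqrt(2)) + 30)**2 = (27 - 15*I*sqrt(2))**2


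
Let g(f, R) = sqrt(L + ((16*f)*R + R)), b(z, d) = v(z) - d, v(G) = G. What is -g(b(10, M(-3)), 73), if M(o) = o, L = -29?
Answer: -18*sqrt(47) ≈ -123.40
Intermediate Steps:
b(z, d) = z - d
g(f, R) = sqrt(-29 + R + 16*R*f) (g(f, R) = sqrt(-29 + ((16*f)*R + R)) = sqrt(-29 + (16*R*f + R)) = sqrt(-29 + (R + 16*R*f)) = sqrt(-29 + R + 16*R*f))
-g(b(10, M(-3)), 73) = -sqrt(-29 + 73 + 16*73*(10 - 1*(-3))) = -sqrt(-29 + 73 + 16*73*(10 + 3)) = -sqrt(-29 + 73 + 16*73*13) = -sqrt(-29 + 73 + 15184) = -sqrt(15228) = -18*sqrt(47)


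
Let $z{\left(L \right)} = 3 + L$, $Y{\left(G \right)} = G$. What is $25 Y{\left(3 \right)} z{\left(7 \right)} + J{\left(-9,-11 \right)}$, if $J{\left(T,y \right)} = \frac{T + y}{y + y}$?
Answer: $\frac{8260}{11} \approx 750.91$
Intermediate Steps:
$J{\left(T,y \right)} = \frac{T + y}{2 y}$
$25 Y{\left(3 \right)} z{\left(7 \right)} + J{\left(-9,-11 \right)} = 25 \cdot 3 \left(3 + 7\right) + \frac{-9 - 11}{2 \left(-11\right)} = 75 \cdot 10 + \frac{1}{2} \left(- \frac{1}{11}\right) \left(-20\right) = 750 + \frac{10}{11} = \frac{8260}{11}$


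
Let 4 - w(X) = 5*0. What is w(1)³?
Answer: 64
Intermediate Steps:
w(X) = 4 (w(X) = 4 - 5*0 = 4 - 1*0 = 4 + 0 = 4)
w(1)³ = 4³ = 64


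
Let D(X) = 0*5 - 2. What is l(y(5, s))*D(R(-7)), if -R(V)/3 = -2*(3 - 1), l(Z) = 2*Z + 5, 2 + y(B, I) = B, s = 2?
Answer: -22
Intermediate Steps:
y(B, I) = -2 + B
l(Z) = 5 + 2*Z
R(V) = 12 (R(V) = -(-6)*(3 - 1) = -(-6)*2 = -3*(-4) = 12)
D(X) = -2 (D(X) = 0 - 2 = -2)
l(y(5, s))*D(R(-7)) = (5 + 2*(-2 + 5))*(-2) = (5 + 2*3)*(-2) = (5 + 6)*(-2) = 11*(-2) = -22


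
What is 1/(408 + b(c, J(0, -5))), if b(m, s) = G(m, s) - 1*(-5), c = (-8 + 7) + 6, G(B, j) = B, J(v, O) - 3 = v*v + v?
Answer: 1/418 ≈ 0.0023923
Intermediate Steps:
J(v, O) = 3 + v + v**2 (J(v, O) = 3 + (v*v + v) = 3 + (v**2 + v) = 3 + (v + v**2) = 3 + v + v**2)
c = 5 (c = -1 + 6 = 5)
b(m, s) = 5 + m (b(m, s) = m - 1*(-5) = m + 5 = 5 + m)
1/(408 + b(c, J(0, -5))) = 1/(408 + (5 + 5)) = 1/(408 + 10) = 1/418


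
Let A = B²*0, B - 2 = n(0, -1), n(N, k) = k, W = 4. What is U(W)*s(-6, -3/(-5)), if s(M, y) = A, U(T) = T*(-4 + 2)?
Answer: 0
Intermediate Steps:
B = 1 (B = 2 - 1 = 1)
A = 0 (A = 1²*0 = 1*0 = 0)
U(T) = -2*T (U(T) = T*(-2) = -2*T)
s(M, y) = 0
U(W)*s(-6, -3/(-5)) = -2*4*0 = -8*0 = 0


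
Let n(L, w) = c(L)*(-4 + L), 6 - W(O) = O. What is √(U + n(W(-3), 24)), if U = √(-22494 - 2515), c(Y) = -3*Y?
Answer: √(-135 + I*√25009) ≈ 6.0385 + 13.094*I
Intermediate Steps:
W(O) = 6 - O
U = I*√25009 (U = √(-25009) = I*√25009 ≈ 158.14*I)
n(L, w) = -3*L*(-4 + L) (n(L, w) = (-3*L)*(-4 + L) = -3*L*(-4 + L))
√(U + n(W(-3), 24)) = √(I*√25009 + 3*(6 - 1*(-3))*(4 - (6 - 1*(-3)))) = √(I*√25009 + 3*(6 + 3)*(4 - (6 + 3))) = √(I*√25009 + 3*9*(4 - 1*9)) = √(I*√25009 + 3*9*(4 - 9)) = √(I*√25009 + 3*9*(-5)) = √(I*√25009 - 135) = √(-135 + I*√25009)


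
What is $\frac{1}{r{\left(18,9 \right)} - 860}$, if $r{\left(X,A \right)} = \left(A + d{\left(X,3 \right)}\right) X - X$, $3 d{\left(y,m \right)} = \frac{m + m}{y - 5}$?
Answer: $- \frac{13}{9272} \approx -0.0014021$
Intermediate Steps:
$d{\left(y,m \right)} = \frac{2 m}{3 \left(-5 + y\right)}$ ($d{\left(y,m \right)} = \frac{\left(m + m\right) \frac{1}{y - 5}}{3} = \frac{2 m \frac{1}{-5 + y}}{3} = \frac{2 m}{3 \left(-5 + y\right)}$)
$r{\left(X,A \right)} = - X + X \left(A + \frac{2}{-5 + X}\right)$ ($r{\left(X,A \right)} = \left(A + \frac{2}{3} \cdot 3 \frac{1}{-5 + X}\right) X - X = \left(A + \frac{2}{-5 + X}\right) X - X = X \left(A + \frac{2}{-5 + X}\right) - X = - X + X \left(A + \frac{2}{-5 + X}\right)$)
$\frac{1}{r{\left(18,9 \right)} - 860} = \frac{1}{\frac{18 \left(2 + \left(-1 + 9\right) \left(-5 + 18\right)\right)}{-5 + 18} - 860} = \frac{1}{\frac{18 \left(2 + 8 \cdot 13\right)}{13} - 860} = \frac{1}{18 \cdot \frac{1}{13} \left(2 + 104\right) - 860} = \frac{1}{18 \cdot \frac{1}{13} \cdot 106 - 860} = \frac{1}{\frac{1908}{13} - 860} = \frac{1}{- \frac{9272}{13}} = - \frac{13}{9272}$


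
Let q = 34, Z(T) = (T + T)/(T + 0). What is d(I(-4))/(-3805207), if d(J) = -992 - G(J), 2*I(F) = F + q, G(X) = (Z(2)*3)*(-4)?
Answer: 968/3805207 ≈ 0.00025439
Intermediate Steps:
Z(T) = 2 (Z(T) = (2*T)/T = 2)
G(X) = -24 (G(X) = (2*3)*(-4) = 6*(-4) = -24)
I(F) = 17 + F/2 (I(F) = (F + 34)/2 = (34 + F)/2 = 17 + F/2)
d(J) = -968 (d(J) = -992 - 1*(-24) = -992 + 24 = -968)
d(I(-4))/(-3805207) = -968/(-3805207) = -968*(-1/3805207) = 968/3805207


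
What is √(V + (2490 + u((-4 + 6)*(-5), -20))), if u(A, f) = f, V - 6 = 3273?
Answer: √5749 ≈ 75.822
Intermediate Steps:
V = 3279 (V = 6 + 3273 = 3279)
√(V + (2490 + u((-4 + 6)*(-5), -20))) = √(3279 + (2490 - 20)) = √(3279 + 2470) = √5749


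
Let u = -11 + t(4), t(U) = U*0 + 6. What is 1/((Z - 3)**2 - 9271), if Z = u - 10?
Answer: -1/8947 ≈ -0.00011177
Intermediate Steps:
t(U) = 6 (t(U) = 0 + 6 = 6)
u = -5 (u = -11 + 6 = -5)
Z = -15 (Z = -5 - 10 = -15)
1/((Z - 3)**2 - 9271) = 1/((-15 - 3)**2 - 9271) = 1/((-18)**2 - 9271) = 1/(324 - 9271) = 1/(-8947) = -1/8947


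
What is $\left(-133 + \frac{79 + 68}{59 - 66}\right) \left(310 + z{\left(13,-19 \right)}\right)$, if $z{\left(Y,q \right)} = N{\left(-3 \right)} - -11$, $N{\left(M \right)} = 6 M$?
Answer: $-46662$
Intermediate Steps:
$z{\left(Y,q \right)} = -7$ ($z{\left(Y,q \right)} = 6 \left(-3\right) - -11 = -18 + 11 = -7$)
$\left(-133 + \frac{79 + 68}{59 - 66}\right) \left(310 + z{\left(13,-19 \right)}\right) = \left(-133 + \frac{79 + 68}{59 - 66}\right) \left(310 - 7\right) = \left(-133 + \frac{147}{-7}\right) 303 = \left(-133 + 147 \left(- \frac{1}{7}\right)\right) 303 = \left(-133 - 21\right) 303 = \left(-154\right) 303 = -46662$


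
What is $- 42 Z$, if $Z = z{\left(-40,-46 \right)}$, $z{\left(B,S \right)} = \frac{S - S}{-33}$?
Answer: $0$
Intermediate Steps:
$z{\left(B,S \right)} = 0$ ($z{\left(B,S \right)} = 0 \left(- \frac{1}{33}\right) = 0$)
$Z = 0$
$- 42 Z = \left(-42\right) 0 = 0$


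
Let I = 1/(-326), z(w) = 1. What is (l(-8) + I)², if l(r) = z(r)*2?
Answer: 423801/106276 ≈ 3.9877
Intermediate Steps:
I = -1/326 ≈ -0.0030675
l(r) = 2 (l(r) = 1*2 = 2)
(l(-8) + I)² = (2 - 1/326)² = (651/326)² = 423801/106276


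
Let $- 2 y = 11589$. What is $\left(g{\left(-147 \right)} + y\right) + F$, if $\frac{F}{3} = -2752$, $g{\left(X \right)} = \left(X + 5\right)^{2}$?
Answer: $\frac{12227}{2} \approx 6113.5$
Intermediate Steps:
$g{\left(X \right)} = \left(5 + X\right)^{2}$
$y = - \frac{11589}{2}$ ($y = \left(- \frac{1}{2}\right) 11589 = - \frac{11589}{2} \approx -5794.5$)
$F = -8256$ ($F = 3 \left(-2752\right) = -8256$)
$\left(g{\left(-147 \right)} + y\right) + F = \left(\left(5 - 147\right)^{2} - \frac{11589}{2}\right) - 8256 = \left(\left(-142\right)^{2} - \frac{11589}{2}\right) - 8256 = \left(20164 - \frac{11589}{2}\right) - 8256 = \frac{28739}{2} - 8256 = \frac{12227}{2}$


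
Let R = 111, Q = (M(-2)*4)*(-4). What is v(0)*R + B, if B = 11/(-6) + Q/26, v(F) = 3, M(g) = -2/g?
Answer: 25783/78 ≈ 330.55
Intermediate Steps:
Q = -16 (Q = (-2/(-2)*4)*(-4) = (-2*(-½)*4)*(-4) = (1*4)*(-4) = 4*(-4) = -16)
B = -191/78 (B = 11/(-6) - 16/26 = 11*(-⅙) - 16*1/26 = -11/6 - 8/13 = -191/78 ≈ -2.4487)
v(0)*R + B = 3*111 - 191/78 = 333 - 191/78 = 25783/78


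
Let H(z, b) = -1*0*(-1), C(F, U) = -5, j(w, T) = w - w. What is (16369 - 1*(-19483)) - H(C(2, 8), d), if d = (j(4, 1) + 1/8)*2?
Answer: 35852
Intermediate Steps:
j(w, T) = 0
d = ¼ (d = (0 + 1/8)*2 = (0 + ⅛)*2 = (⅛)*2 = ¼ ≈ 0.25000)
H(z, b) = 0 (H(z, b) = 0*(-1) = 0)
(16369 - 1*(-19483)) - H(C(2, 8), d) = (16369 - 1*(-19483)) - 1*0 = (16369 + 19483) + 0 = 35852 + 0 = 35852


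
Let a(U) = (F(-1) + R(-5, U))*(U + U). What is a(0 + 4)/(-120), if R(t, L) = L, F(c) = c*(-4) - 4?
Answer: -4/15 ≈ -0.26667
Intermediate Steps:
F(c) = -4 - 4*c (F(c) = -4*c - 4 = -4 - 4*c)
a(U) = 2*U² (a(U) = ((-4 - 4*(-1)) + U)*(U + U) = ((-4 + 4) + U)*(2*U) = (0 + U)*(2*U) = U*(2*U) = 2*U²)
a(0 + 4)/(-120) = (2*(0 + 4)²)/(-120) = -4²/60 = -16/60 = -1/120*32 = -4/15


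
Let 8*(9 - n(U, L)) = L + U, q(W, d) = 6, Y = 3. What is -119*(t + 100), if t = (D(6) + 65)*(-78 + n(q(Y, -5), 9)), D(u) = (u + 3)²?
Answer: 4877929/4 ≈ 1.2195e+6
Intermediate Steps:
D(u) = (3 + u)²
n(U, L) = 9 - L/8 - U/8 (n(U, L) = 9 - (L + U)/8 = 9 + (-L/8 - U/8) = 9 - L/8 - U/8)
t = -41391/4 (t = ((3 + 6)² + 65)*(-78 + (9 - ⅛*9 - ⅛*6)) = (9² + 65)*(-78 + (9 - 9/8 - ¾)) = (81 + 65)*(-78 + 57/8) = 146*(-567/8) = -41391/4 ≈ -10348.)
-119*(t + 100) = -119*(-41391/4 + 100) = -119*(-40991/4) = 4877929/4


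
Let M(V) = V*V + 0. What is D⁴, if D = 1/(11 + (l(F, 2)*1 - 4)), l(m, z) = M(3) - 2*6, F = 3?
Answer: 1/256 ≈ 0.0039063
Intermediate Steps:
M(V) = V² (M(V) = V² + 0 = V²)
l(m, z) = -3 (l(m, z) = 3² - 2*6 = 9 - 12 = -3)
D = ¼ (D = 1/(11 + (-3*1 - 4)) = 1/(11 + (-3 - 4)) = 1/(11 - 7) = 1/4 = ¼ ≈ 0.25000)
D⁴ = (¼)⁴ = 1/256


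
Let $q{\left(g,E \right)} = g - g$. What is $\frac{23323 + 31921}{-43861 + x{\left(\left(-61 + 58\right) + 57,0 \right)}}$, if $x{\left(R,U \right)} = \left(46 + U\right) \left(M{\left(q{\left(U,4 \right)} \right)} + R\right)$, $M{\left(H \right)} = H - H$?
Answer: $- \frac{7892}{5911} \approx -1.3351$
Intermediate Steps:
$q{\left(g,E \right)} = 0$
$M{\left(H \right)} = 0$
$x{\left(R,U \right)} = R \left(46 + U\right)$ ($x{\left(R,U \right)} = \left(46 + U\right) \left(0 + R\right) = \left(46 + U\right) R = R \left(46 + U\right)$)
$\frac{23323 + 31921}{-43861 + x{\left(\left(-61 + 58\right) + 57,0 \right)}} = \frac{23323 + 31921}{-43861 + \left(\left(-61 + 58\right) + 57\right) \left(46 + 0\right)} = \frac{55244}{-43861 + \left(-3 + 57\right) 46} = \frac{55244}{-43861 + 54 \cdot 46} = \frac{55244}{-43861 + 2484} = \frac{55244}{-41377} = 55244 \left(- \frac{1}{41377}\right) = - \frac{7892}{5911}$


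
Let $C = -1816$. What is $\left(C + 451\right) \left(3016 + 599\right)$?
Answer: $-4934475$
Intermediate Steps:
$\left(C + 451\right) \left(3016 + 599\right) = \left(-1816 + 451\right) \left(3016 + 599\right) = \left(-1365\right) 3615 = -4934475$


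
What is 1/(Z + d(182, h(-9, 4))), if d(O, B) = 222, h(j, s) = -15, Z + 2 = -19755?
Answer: -1/19535 ≈ -5.1190e-5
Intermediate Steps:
Z = -19757 (Z = -2 - 19755 = -19757)
1/(Z + d(182, h(-9, 4))) = 1/(-19757 + 222) = 1/(-19535) = -1/19535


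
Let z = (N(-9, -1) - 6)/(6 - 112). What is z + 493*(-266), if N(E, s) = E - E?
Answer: -6950311/53 ≈ -1.3114e+5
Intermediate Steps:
N(E, s) = 0
z = 3/53 (z = (0 - 6)/(6 - 112) = -6/(-106) = -6*(-1/106) = 3/53 ≈ 0.056604)
z + 493*(-266) = 3/53 + 493*(-266) = 3/53 - 131138 = -6950311/53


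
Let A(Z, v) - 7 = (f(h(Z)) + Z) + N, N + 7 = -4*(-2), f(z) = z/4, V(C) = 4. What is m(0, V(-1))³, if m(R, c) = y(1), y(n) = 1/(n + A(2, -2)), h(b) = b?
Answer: 8/12167 ≈ 0.00065752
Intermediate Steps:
f(z) = z/4 (f(z) = z*(¼) = z/4)
N = 1 (N = -7 - 4*(-2) = -7 + 8 = 1)
A(Z, v) = 8 + 5*Z/4 (A(Z, v) = 7 + ((Z/4 + Z) + 1) = 7 + (5*Z/4 + 1) = 7 + (1 + 5*Z/4) = 8 + 5*Z/4)
y(n) = 1/(21/2 + n) (y(n) = 1/(n + (8 + (5/4)*2)) = 1/(n + (8 + 5/2)) = 1/(n + 21/2) = 1/(21/2 + n))
m(R, c) = 2/23 (m(R, c) = 2/(21 + 2*1) = 2/(21 + 2) = 2/23)
m(0, V(-1))³ = (2/23)³ = 8/12167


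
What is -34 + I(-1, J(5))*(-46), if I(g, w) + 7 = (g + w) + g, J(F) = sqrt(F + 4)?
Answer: 242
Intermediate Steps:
J(F) = sqrt(4 + F)
I(g, w) = -7 + w + 2*g (I(g, w) = -7 + ((g + w) + g) = -7 + (w + 2*g) = -7 + w + 2*g)
-34 + I(-1, J(5))*(-46) = -34 + (-7 + sqrt(4 + 5) + 2*(-1))*(-46) = -34 + (-7 + sqrt(9) - 2)*(-46) = -34 + (-7 + 3 - 2)*(-46) = -34 - 6*(-46) = -34 + 276 = 242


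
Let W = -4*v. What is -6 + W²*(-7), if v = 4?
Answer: -1798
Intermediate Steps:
W = -16 (W = -4*4 = -16)
-6 + W²*(-7) = -6 + (-16)²*(-7) = -6 + 256*(-7) = -6 - 1792 = -1798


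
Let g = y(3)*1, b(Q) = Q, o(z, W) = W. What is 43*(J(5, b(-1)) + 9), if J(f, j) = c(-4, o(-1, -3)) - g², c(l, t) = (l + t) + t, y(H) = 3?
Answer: -430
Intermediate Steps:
c(l, t) = l + 2*t
g = 3 (g = 3*1 = 3)
J(f, j) = -19 (J(f, j) = (-4 + 2*(-3)) - 1*3² = (-4 - 6) - 1*9 = -10 - 9 = -19)
43*(J(5, b(-1)) + 9) = 43*(-19 + 9) = 43*(-10) = -430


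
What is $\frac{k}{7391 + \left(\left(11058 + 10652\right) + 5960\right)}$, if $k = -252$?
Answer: $- \frac{84}{11687} \approx -0.0071875$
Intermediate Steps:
$\frac{k}{7391 + \left(\left(11058 + 10652\right) + 5960\right)} = - \frac{252}{7391 + \left(\left(11058 + 10652\right) + 5960\right)} = - \frac{252}{7391 + \left(21710 + 5960\right)} = - \frac{252}{7391 + 27670} = - \frac{252}{35061} = \left(-252\right) \frac{1}{35061} = - \frac{84}{11687}$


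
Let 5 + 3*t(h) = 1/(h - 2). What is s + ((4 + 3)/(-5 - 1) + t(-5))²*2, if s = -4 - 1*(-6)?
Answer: 16405/882 ≈ 18.600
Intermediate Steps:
s = 2 (s = -4 + 6 = 2)
t(h) = -5/3 + 1/(3*(-2 + h)) (t(h) = -5/3 + 1/(3*(h - 2)) = -5/3 + 1/(3*(-2 + h)))
s + ((4 + 3)/(-5 - 1) + t(-5))²*2 = 2 + ((4 + 3)/(-5 - 1) + (11 - 5*(-5))/(3*(-2 - 5)))²*2 = 2 + (7/(-6) + (⅓)*(11 + 25)/(-7))²*2 = 2 + (7*(-⅙) + (⅓)*(-⅐)*36)²*2 = 2 + (-7/6 - 12/7)²*2 = 2 + (-121/42)²*2 = 2 + (14641/1764)*2 = 2 + 14641/882 = 16405/882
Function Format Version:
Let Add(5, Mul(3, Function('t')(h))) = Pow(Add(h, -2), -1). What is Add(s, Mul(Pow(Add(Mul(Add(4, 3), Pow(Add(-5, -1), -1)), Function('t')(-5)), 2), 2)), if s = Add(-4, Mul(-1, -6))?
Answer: Rational(16405, 882) ≈ 18.600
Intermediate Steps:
s = 2 (s = Add(-4, 6) = 2)
Function('t')(h) = Add(Rational(-5, 3), Mul(Rational(1, 3), Pow(Add(-2, h), -1))) (Function('t')(h) = Add(Rational(-5, 3), Mul(Rational(1, 3), Pow(Add(h, -2), -1))) = Add(Rational(-5, 3), Mul(Rational(1, 3), Pow(Add(-2, h), -1))))
Add(s, Mul(Pow(Add(Mul(Add(4, 3), Pow(Add(-5, -1), -1)), Function('t')(-5)), 2), 2)) = Add(2, Mul(Pow(Add(Mul(Add(4, 3), Pow(Add(-5, -1), -1)), Mul(Rational(1, 3), Pow(Add(-2, -5), -1), Add(11, Mul(-5, -5)))), 2), 2)) = Add(2, Mul(Pow(Add(Mul(7, Pow(-6, -1)), Mul(Rational(1, 3), Pow(-7, -1), Add(11, 25))), 2), 2)) = Add(2, Mul(Pow(Add(Mul(7, Rational(-1, 6)), Mul(Rational(1, 3), Rational(-1, 7), 36)), 2), 2)) = Add(2, Mul(Pow(Add(Rational(-7, 6), Rational(-12, 7)), 2), 2)) = Add(2, Mul(Pow(Rational(-121, 42), 2), 2)) = Add(2, Mul(Rational(14641, 1764), 2)) = Add(2, Rational(14641, 882)) = Rational(16405, 882)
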